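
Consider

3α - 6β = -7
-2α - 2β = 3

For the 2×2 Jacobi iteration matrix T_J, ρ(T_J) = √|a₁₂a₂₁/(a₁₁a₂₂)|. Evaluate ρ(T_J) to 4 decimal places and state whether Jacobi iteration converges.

1.4142

a₁₂a₂₁/(a₁₁a₂₂) = (-6)·(-2) / ((3)·(-2)) = -2.000000
ρ = √|-2.000000| = √2.000000 = 1.4142
ρ > 1, so Jacobi diverges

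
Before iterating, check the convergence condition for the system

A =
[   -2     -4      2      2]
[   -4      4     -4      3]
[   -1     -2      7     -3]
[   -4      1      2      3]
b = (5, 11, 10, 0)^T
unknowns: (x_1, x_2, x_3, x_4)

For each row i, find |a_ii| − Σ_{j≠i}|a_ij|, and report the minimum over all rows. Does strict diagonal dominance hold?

row 1: |-2| − (4+2+2) = -6
row 2: |4| − (4+4+3) = -7
row 3: |7| − (1+2+3) = 1
row 4: |3| − (4+1+2) = -4
minimum over rows = -7 → not strictly diagonally dominant

-7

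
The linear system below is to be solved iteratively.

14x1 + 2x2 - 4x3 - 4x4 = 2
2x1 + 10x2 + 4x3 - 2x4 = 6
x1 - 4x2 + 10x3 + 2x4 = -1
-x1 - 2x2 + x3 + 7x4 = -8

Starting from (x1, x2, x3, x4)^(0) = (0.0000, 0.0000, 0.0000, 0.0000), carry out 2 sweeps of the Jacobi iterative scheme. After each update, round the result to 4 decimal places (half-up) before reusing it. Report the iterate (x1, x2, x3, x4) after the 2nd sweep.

(-0.2980, 0.3828, 0.3543, -0.9367)

Iteration 1:
  x1 = (2 - (2)·0.0000 - (-4)·0.0000 - (-4)·0.0000) / (14) = 0.1429
  x2 = (6 - (2)·0.0000 - (4)·0.0000 - (-2)·0.0000) / (10) = 0.6000
  x3 = (-1 - (1)·0.0000 - (-4)·0.0000 - (2)·0.0000) / (10) = -0.1000
  x4 = (-8 - (-1)·0.0000 - (-2)·0.0000 - (1)·0.0000) / (7) = -1.1429
Iteration 2:
  x1 = (2 - (2)·0.6000 - (-4)·-0.1000 - (-4)·-1.1429) / (14) = -0.2980
  x2 = (6 - (2)·0.1429 - (4)·-0.1000 - (-2)·-1.1429) / (10) = 0.3828
  x3 = (-1 - (1)·0.1429 - (-4)·0.6000 - (2)·-1.1429) / (10) = 0.3543
  x4 = (-8 - (-1)·0.1429 - (-2)·0.6000 - (1)·-0.1000) / (7) = -0.9367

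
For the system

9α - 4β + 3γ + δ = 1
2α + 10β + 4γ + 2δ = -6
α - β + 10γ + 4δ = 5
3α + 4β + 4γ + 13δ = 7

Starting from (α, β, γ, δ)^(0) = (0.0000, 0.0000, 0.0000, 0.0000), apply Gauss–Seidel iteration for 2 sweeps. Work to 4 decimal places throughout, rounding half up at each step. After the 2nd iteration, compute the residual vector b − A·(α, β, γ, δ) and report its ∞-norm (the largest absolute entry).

Iteration 1:
  α = (1 - (-4)·0.0000 - (3)·0.0000 - (1)·0.0000) / (9) = 0.1111
  β = (-6 - (2)·0.1111 - (4)·0.0000 - (2)·0.0000) / (10) = -0.6222
  γ = (5 - (1)·0.1111 - (-1)·-0.6222 - (4)·0.0000) / (10) = 0.4267
  δ = (7 - (3)·0.1111 - (4)·-0.6222 - (4)·0.4267) / (13) = 0.5730
Iteration 2:
  α = (1 - (-4)·-0.6222 - (3)·0.4267 - (1)·0.5730) / (9) = -0.3713
  β = (-6 - (2)·-0.3713 - (4)·0.4267 - (2)·0.5730) / (10) = -0.8110
  γ = (5 - (1)·-0.3713 - (-1)·-0.8110 - (4)·0.5730) / (10) = 0.2268
  δ = (7 - (3)·-0.3713 - (4)·-0.8110 - (4)·0.2268) / (13) = 0.8039
Residual b − A·x = (-0.3866, 0.3376, -0.9233, 0.0000); ∞-norm = 0.9233

0.9233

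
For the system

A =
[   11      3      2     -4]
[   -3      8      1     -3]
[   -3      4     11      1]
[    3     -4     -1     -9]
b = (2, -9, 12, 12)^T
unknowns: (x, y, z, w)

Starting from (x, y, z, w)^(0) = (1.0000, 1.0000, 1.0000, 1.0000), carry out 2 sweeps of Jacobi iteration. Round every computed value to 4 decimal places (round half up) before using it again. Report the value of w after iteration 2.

Iteration 1:
  x = (2 - (3)·1.0000 - (2)·1.0000 - (-4)·1.0000) / (11) = 0.0909
  y = (-9 - (-3)·1.0000 - (1)·1.0000 - (-3)·1.0000) / (8) = -0.5000
  z = (12 - (-3)·1.0000 - (4)·1.0000 - (1)·1.0000) / (11) = 0.9091
  w = (12 - (3)·1.0000 - (-4)·1.0000 - (-1)·1.0000) / (-9) = -1.5556
Iteration 2:
  x = (2 - (3)·-0.5000 - (2)·0.9091 - (-4)·-1.5556) / (11) = -0.4128
  y = (-9 - (-3)·0.0909 - (1)·0.9091 - (-3)·-1.5556) / (8) = -1.7879
  z = (12 - (-3)·0.0909 - (4)·-0.5000 - (1)·-1.5556) / (11) = 1.4389
  w = (12 - (3)·0.0909 - (-4)·-0.5000 - (-1)·0.9091) / (-9) = -1.1818

-1.1818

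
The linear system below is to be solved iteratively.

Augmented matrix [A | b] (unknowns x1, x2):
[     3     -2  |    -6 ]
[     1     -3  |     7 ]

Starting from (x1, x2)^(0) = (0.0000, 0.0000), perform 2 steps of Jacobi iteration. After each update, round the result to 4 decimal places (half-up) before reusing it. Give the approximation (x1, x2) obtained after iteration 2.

Iteration 1:
  x1 = (-6 - (-2)·0.0000) / (3) = -2.0000
  x2 = (7 - (1)·0.0000) / (-3) = -2.3333
Iteration 2:
  x1 = (-6 - (-2)·-2.3333) / (3) = -3.5555
  x2 = (7 - (1)·-2.0000) / (-3) = -3.0000

(-3.5555, -3.0000)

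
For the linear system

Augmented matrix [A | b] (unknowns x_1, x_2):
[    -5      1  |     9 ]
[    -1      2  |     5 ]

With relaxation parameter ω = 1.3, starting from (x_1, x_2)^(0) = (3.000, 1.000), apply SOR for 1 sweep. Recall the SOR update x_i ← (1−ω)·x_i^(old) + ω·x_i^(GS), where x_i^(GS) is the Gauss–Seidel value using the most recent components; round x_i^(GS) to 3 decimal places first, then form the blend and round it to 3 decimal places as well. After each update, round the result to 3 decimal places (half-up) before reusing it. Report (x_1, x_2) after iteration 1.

Iteration 1:
  x_1: GS value = (9 - (1)·1.000) / (-5) = -1.600;  x_1 ← (1−ω)·3.000 + ω·-1.600 = -2.980
  x_2: GS value = (5 - (-1)·-2.980) / (2) = 1.010;  x_2 ← (1−ω)·1.000 + ω·1.010 = 1.013

(-2.980, 1.013)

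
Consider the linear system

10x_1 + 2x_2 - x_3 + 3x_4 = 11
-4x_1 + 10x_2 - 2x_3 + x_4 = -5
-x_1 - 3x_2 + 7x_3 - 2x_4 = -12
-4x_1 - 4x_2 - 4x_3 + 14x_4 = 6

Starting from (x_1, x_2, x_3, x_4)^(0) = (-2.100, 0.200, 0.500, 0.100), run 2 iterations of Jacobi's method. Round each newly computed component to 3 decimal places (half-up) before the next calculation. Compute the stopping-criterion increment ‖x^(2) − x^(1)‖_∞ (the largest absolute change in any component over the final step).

0.799

Iteration 1:
  x_1 = (11 - (2)·0.200 - (-1)·0.500 - (3)·0.100) / (10) = 1.080
  x_2 = (-5 - (-4)·-2.100 - (-2)·0.500 - (1)·0.100) / (10) = -1.250
  x_3 = (-12 - (-1)·-2.100 - (-3)·0.200 - (-2)·0.100) / (7) = -1.900
  x_4 = (6 - (-4)·-2.100 - (-4)·0.200 - (-4)·0.500) / (14) = 0.029
Iteration 2:
  x_1 = (11 - (2)·-1.250 - (-1)·-1.900 - (3)·0.029) / (10) = 1.151
  x_2 = (-5 - (-4)·1.080 - (-2)·-1.900 - (1)·0.029) / (10) = -0.451
  x_3 = (-12 - (-1)·1.080 - (-3)·-1.250 - (-2)·0.029) / (7) = -2.087
  x_4 = (6 - (-4)·1.080 - (-4)·-1.250 - (-4)·-1.900) / (14) = -0.163
Change: (0.071, 0.799, -0.187, -0.192) → max |·| = 0.799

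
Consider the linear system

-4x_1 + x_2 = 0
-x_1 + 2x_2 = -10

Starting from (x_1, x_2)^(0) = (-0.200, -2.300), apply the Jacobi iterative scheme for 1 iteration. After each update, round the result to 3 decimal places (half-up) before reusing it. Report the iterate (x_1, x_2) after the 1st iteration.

(-0.575, -5.100)

Iteration 1:
  x_1 = (0 - (1)·-2.300) / (-4) = -0.575
  x_2 = (-10 - (-1)·-0.200) / (2) = -5.100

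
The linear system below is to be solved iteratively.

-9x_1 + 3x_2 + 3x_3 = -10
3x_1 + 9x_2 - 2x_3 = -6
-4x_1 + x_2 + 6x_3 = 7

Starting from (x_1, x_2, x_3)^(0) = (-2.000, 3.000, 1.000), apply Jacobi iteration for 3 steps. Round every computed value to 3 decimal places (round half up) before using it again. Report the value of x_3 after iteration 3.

Iteration 1:
  x_1 = (-10 - (3)·3.000 - (3)·1.000) / (-9) = 2.444
  x_2 = (-6 - (3)·-2.000 - (-2)·1.000) / (9) = 0.222
  x_3 = (7 - (-4)·-2.000 - (1)·3.000) / (6) = -0.667
Iteration 2:
  x_1 = (-10 - (3)·0.222 - (3)·-0.667) / (-9) = 0.963
  x_2 = (-6 - (3)·2.444 - (-2)·-0.667) / (9) = -1.630
  x_3 = (7 - (-4)·2.444 - (1)·0.222) / (6) = 2.759
Iteration 3:
  x_1 = (-10 - (3)·-1.630 - (3)·2.759) / (-9) = 1.487
  x_2 = (-6 - (3)·0.963 - (-2)·2.759) / (9) = -0.375
  x_3 = (7 - (-4)·0.963 - (1)·-1.630) / (6) = 2.080

2.080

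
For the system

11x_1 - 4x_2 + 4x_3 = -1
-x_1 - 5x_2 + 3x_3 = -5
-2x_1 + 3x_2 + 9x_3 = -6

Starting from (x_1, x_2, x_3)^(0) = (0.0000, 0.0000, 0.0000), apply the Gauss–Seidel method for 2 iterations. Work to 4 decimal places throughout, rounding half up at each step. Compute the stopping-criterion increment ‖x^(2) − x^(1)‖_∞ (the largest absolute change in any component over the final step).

0.7645

Iteration 1:
  x_1 = (-1 - (-4)·0.0000 - (4)·0.0000) / (11) = -0.0909
  x_2 = (-5 - (-1)·-0.0909 - (3)·0.0000) / (-5) = 1.0182
  x_3 = (-6 - (-2)·-0.0909 - (3)·1.0182) / (9) = -1.0263
Iteration 2:
  x_1 = (-1 - (-4)·1.0182 - (4)·-1.0263) / (11) = 0.6525
  x_2 = (-5 - (-1)·0.6525 - (3)·-1.0263) / (-5) = 0.2537
  x_3 = (-6 - (-2)·0.6525 - (3)·0.2537) / (9) = -0.6062
Change: (0.7434, -0.7645, 0.4201) → max |·| = 0.7645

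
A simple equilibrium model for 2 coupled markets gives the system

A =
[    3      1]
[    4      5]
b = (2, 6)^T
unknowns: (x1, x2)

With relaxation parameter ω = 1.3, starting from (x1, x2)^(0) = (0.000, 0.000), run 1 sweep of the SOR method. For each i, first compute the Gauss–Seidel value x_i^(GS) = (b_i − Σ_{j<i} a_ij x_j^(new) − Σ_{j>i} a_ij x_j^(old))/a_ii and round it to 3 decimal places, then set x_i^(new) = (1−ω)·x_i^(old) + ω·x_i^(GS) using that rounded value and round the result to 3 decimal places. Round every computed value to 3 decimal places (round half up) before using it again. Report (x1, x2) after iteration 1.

Iteration 1:
  x1: GS value = (2 - (1)·0.000) / (3) = 0.667;  x1 ← (1−ω)·0.000 + ω·0.667 = 0.867
  x2: GS value = (6 - (4)·0.867) / (5) = 0.506;  x2 ← (1−ω)·0.000 + ω·0.506 = 0.658

(0.867, 0.658)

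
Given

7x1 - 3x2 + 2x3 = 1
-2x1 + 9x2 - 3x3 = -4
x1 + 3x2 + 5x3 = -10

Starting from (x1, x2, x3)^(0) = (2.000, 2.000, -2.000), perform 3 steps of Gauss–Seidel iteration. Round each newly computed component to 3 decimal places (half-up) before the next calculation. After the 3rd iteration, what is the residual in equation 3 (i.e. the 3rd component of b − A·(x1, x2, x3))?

Iteration 1:
  x1 = (1 - (-3)·2.000 - (2)·-2.000) / (7) = 1.571
  x2 = (-4 - (-2)·1.571 - (-3)·-2.000) / (9) = -0.762
  x3 = (-10 - (1)·1.571 - (3)·-0.762) / (5) = -1.857
Iteration 2:
  x1 = (1 - (-3)·-0.762 - (2)·-1.857) / (7) = 0.347
  x2 = (-4 - (-2)·0.347 - (-3)·-1.857) / (9) = -0.986
  x3 = (-10 - (1)·0.347 - (3)·-0.986) / (5) = -1.478
Iteration 3:
  x1 = (1 - (-3)·-0.986 - (2)·-1.478) / (7) = 0.143
  x2 = (-4 - (-2)·0.143 - (-3)·-1.478) / (9) = -0.905
  x3 = (-10 - (1)·0.143 - (3)·-0.905) / (5) = -1.486
Residual b − A·x = (0.256, -0.027, 0.002)

0.002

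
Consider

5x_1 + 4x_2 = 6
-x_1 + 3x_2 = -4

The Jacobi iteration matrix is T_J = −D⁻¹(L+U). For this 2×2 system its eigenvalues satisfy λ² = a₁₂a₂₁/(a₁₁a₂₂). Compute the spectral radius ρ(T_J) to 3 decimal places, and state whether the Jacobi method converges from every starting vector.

a₁₂a₂₁/(a₁₁a₂₂) = (4)·(-1) / ((5)·(3)) = -0.266667
ρ = √|-0.266667| = √0.266667 = 0.516
ρ < 1, so Jacobi converges

0.516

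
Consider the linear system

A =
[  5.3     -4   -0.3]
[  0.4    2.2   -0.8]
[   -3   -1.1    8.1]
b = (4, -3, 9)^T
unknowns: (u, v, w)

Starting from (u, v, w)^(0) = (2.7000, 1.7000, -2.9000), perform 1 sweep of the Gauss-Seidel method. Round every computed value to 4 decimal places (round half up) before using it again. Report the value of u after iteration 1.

Iteration 1:
  u = (4 - (-4)·1.7000 - (-0.3)·-2.9000) / (5.3) = 1.8736
  v = (-3 - (0.4)·1.8736 - (-0.8)·-2.9000) / (2.2) = -2.7588
  w = (9 - (-3)·1.8736 - (-1.1)·-2.7588) / (8.1) = 1.4304

1.8736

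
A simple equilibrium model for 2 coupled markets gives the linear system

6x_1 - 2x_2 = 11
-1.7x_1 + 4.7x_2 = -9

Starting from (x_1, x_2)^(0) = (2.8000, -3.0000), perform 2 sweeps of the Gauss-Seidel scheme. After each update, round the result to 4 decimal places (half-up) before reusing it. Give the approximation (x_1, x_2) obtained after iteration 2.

Iteration 1:
  x_1 = (11 - (-2)·-3.0000) / (6) = 0.8333
  x_2 = (-9 - (-1.7)·0.8333) / (4.7) = -1.6135
Iteration 2:
  x_1 = (11 - (-2)·-1.6135) / (6) = 1.2955
  x_2 = (-9 - (-1.7)·1.2955) / (4.7) = -1.4463

(1.2955, -1.4463)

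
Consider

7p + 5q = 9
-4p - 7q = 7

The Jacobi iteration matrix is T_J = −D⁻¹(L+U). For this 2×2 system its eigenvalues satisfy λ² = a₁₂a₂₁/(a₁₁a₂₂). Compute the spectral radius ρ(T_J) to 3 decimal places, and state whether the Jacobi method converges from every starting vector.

0.639

a₁₂a₂₁/(a₁₁a₂₂) = (5)·(-4) / ((7)·(-7)) = 0.408163
ρ = √|0.408163| = √0.408163 = 0.639
ρ < 1, so Jacobi converges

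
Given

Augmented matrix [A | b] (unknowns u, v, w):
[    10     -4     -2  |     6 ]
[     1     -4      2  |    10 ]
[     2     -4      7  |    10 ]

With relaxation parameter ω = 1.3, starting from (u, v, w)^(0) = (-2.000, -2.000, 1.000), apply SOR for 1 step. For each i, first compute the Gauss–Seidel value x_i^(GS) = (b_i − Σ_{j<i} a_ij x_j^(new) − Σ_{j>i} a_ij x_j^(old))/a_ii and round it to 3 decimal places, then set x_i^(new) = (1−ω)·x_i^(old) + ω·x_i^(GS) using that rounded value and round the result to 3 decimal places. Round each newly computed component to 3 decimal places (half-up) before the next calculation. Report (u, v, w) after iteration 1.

Iteration 1:
  u: GS value = (6 - (-4)·-2.000 - (-2)·1.000) / (10) = 0.000;  u ← (1−ω)·-2.000 + ω·0.000 = 0.600
  v: GS value = (10 - (1)·0.600 - (2)·1.000) / (-4) = -1.850;  v ← (1−ω)·-2.000 + ω·-1.850 = -1.805
  w: GS value = (10 - (2)·0.600 - (-4)·-1.805) / (7) = 0.226;  w ← (1−ω)·1.000 + ω·0.226 = -0.006

(0.600, -1.805, -0.006)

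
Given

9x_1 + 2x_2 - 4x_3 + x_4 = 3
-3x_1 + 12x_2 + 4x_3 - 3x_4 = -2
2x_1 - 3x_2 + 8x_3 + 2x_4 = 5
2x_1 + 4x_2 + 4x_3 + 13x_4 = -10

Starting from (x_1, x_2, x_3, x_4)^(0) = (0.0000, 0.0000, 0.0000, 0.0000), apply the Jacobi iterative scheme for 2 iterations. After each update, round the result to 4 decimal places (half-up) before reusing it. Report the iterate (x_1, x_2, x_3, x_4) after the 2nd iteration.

Iteration 1:
  x_1 = (3 - (2)·0.0000 - (-4)·0.0000 - (1)·0.0000) / (9) = 0.3333
  x_2 = (-2 - (-3)·0.0000 - (4)·0.0000 - (-3)·0.0000) / (12) = -0.1667
  x_3 = (5 - (2)·0.0000 - (-3)·0.0000 - (2)·0.0000) / (8) = 0.6250
  x_4 = (-10 - (2)·0.0000 - (4)·0.0000 - (4)·0.0000) / (13) = -0.7692
Iteration 2:
  x_1 = (3 - (2)·-0.1667 - (-4)·0.6250 - (1)·-0.7692) / (9) = 0.7336
  x_2 = (-2 - (-3)·0.3333 - (4)·0.6250 - (-3)·-0.7692) / (12) = -0.4840
  x_3 = (5 - (2)·0.3333 - (-3)·-0.1667 - (2)·-0.7692) / (8) = 0.6715
  x_4 = (-10 - (2)·0.3333 - (4)·-0.1667 - (4)·0.6250) / (13) = -0.9615

(0.7336, -0.4840, 0.6715, -0.9615)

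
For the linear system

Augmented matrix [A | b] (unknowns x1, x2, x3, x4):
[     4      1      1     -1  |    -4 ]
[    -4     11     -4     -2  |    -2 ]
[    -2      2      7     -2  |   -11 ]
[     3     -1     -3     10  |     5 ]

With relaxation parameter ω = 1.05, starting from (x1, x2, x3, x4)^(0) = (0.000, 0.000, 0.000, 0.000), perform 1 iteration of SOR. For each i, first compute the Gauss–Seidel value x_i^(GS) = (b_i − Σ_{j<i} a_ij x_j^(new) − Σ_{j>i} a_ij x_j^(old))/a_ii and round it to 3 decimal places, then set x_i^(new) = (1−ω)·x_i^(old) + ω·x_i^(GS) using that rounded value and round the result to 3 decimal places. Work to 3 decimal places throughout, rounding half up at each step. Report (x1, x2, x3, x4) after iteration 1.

Iteration 1:
  x1: GS value = (-4 - (1)·0.000 - (1)·0.000 - (-1)·0.000) / (4) = -1.000;  x1 ← (1−ω)·0.000 + ω·-1.000 = -1.050
  x2: GS value = (-2 - (-4)·-1.050 - (-4)·0.000 - (-2)·0.000) / (11) = -0.564;  x2 ← (1−ω)·0.000 + ω·-0.564 = -0.592
  x3: GS value = (-11 - (-2)·-1.050 - (2)·-0.592 - (-2)·0.000) / (7) = -1.702;  x3 ← (1−ω)·0.000 + ω·-1.702 = -1.787
  x4: GS value = (5 - (3)·-1.050 - (-1)·-0.592 - (-3)·-1.787) / (10) = 0.220;  x4 ← (1−ω)·0.000 + ω·0.220 = 0.231

(-1.050, -0.592, -1.787, 0.231)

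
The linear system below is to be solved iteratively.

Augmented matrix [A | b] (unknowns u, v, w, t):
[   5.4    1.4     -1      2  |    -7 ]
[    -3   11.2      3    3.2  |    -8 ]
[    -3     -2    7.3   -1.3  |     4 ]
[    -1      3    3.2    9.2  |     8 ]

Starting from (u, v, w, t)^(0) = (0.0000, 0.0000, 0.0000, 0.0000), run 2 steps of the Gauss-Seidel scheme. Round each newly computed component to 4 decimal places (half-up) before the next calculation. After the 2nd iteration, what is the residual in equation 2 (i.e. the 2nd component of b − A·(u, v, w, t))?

Iteration 1:
  u = (-7 - (1.4)·0.0000 - (-1)·0.0000 - (2)·0.0000) / (5.4) = -1.2963
  v = (-8 - (-3)·-1.2963 - (3)·0.0000 - (3.2)·0.0000) / (11.2) = -1.0615
  w = (4 - (-3)·-1.2963 - (-2)·-1.0615 - (-1.3)·0.0000) / (7.3) = -0.2756
  t = (8 - (-1)·-1.2963 - (3)·-1.0615 - (3.2)·-0.2756) / (9.2) = 1.1707
Iteration 2:
  u = (-7 - (1.4)·-1.0615 - (-1)·-0.2756 - (2)·1.1707) / (5.4) = -1.5057
  v = (-8 - (-3)·-1.5057 - (3)·-0.2756 - (3.2)·1.1707) / (11.2) = -1.3783
  w = (4 - (-3)·-1.5057 - (-2)·-1.3783 - (-1.3)·1.1707) / (7.3) = -0.2400
  t = (8 - (-1)·-1.5057 - (3)·-1.3783 - (3.2)·-0.2400) / (9.2) = 1.2388
Residual b − A·x = (0.3428, -0.3243, 0.0887, 0.0002)

-0.3243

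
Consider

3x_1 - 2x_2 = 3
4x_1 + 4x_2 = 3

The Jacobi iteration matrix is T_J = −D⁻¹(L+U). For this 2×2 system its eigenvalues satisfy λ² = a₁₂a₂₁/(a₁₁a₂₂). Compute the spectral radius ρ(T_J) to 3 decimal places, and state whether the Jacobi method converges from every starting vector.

a₁₂a₂₁/(a₁₁a₂₂) = (-2)·(4) / ((3)·(4)) = -0.666667
ρ = √|-0.666667| = √0.666667 = 0.816
ρ < 1, so Jacobi converges

0.816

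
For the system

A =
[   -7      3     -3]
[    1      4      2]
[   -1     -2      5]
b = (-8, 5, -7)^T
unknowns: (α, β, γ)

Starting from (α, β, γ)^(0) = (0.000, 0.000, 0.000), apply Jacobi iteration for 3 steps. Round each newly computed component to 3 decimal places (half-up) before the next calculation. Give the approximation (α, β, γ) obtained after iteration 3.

(2.144, 1.016, -0.279)

Iteration 1:
  α = (-8 - (3)·0.000 - (-3)·0.000) / (-7) = 1.143
  β = (5 - (1)·0.000 - (2)·0.000) / (4) = 1.250
  γ = (-7 - (-1)·0.000 - (-2)·0.000) / (5) = -1.400
Iteration 2:
  α = (-8 - (3)·1.250 - (-3)·-1.400) / (-7) = 2.279
  β = (5 - (1)·1.143 - (2)·-1.400) / (4) = 1.664
  γ = (-7 - (-1)·1.143 - (-2)·1.250) / (5) = -0.671
Iteration 3:
  α = (-8 - (3)·1.664 - (-3)·-0.671) / (-7) = 2.144
  β = (5 - (1)·2.279 - (2)·-0.671) / (4) = 1.016
  γ = (-7 - (-1)·2.279 - (-2)·1.664) / (5) = -0.279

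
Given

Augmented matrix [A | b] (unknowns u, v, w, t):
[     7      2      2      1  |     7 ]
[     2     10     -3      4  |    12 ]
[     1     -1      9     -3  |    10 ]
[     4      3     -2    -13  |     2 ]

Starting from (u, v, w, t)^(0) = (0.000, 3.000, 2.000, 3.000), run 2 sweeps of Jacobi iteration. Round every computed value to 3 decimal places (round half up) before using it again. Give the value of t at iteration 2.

-0.655

Iteration 1:
  u = (7 - (2)·3.000 - (2)·2.000 - (1)·3.000) / (7) = -0.857
  v = (12 - (2)·0.000 - (-3)·2.000 - (4)·3.000) / (10) = 0.600
  w = (10 - (1)·0.000 - (-1)·3.000 - (-3)·3.000) / (9) = 2.444
  t = (2 - (4)·0.000 - (3)·3.000 - (-2)·2.000) / (-13) = 0.231
Iteration 2:
  u = (7 - (2)·0.600 - (2)·2.444 - (1)·0.231) / (7) = 0.097
  v = (12 - (2)·-0.857 - (-3)·2.444 - (4)·0.231) / (10) = 2.012
  w = (10 - (1)·-0.857 - (-1)·0.600 - (-3)·0.231) / (9) = 1.350
  t = (2 - (4)·-0.857 - (3)·0.600 - (-2)·2.444) / (-13) = -0.655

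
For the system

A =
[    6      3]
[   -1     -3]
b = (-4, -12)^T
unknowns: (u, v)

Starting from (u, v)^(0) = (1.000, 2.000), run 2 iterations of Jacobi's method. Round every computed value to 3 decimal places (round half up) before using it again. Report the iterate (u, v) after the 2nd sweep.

(-2.500, 4.556)

Iteration 1:
  u = (-4 - (3)·2.000) / (6) = -1.667
  v = (-12 - (-1)·1.000) / (-3) = 3.667
Iteration 2:
  u = (-4 - (3)·3.667) / (6) = -2.500
  v = (-12 - (-1)·-1.667) / (-3) = 4.556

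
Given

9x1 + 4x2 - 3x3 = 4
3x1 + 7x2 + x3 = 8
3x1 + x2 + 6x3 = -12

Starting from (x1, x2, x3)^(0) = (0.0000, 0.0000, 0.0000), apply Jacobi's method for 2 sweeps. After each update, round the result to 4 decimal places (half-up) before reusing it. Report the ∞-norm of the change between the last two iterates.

Iteration 1:
  x1 = (4 - (4)·0.0000 - (-3)·0.0000) / (9) = 0.4444
  x2 = (8 - (3)·0.0000 - (1)·0.0000) / (7) = 1.1429
  x3 = (-12 - (3)·0.0000 - (1)·0.0000) / (6) = -2.0000
Iteration 2:
  x1 = (4 - (4)·1.1429 - (-3)·-2.0000) / (9) = -0.7302
  x2 = (8 - (3)·0.4444 - (1)·-2.0000) / (7) = 1.2381
  x3 = (-12 - (3)·0.4444 - (1)·1.1429) / (6) = -2.4127
Change: (-1.1746, 0.0952, -0.4127) → max |·| = 1.1746

1.1746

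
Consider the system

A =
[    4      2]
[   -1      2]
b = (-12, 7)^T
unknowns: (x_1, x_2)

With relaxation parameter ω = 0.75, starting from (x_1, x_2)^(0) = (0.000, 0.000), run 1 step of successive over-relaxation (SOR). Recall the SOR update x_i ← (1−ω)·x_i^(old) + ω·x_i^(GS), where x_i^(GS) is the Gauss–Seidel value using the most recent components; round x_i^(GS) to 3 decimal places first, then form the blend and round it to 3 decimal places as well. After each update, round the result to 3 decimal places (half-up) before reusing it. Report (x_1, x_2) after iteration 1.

(-2.250, 1.781)

Iteration 1:
  x_1: GS value = (-12 - (2)·0.000) / (4) = -3.000;  x_1 ← (1−ω)·0.000 + ω·-3.000 = -2.250
  x_2: GS value = (7 - (-1)·-2.250) / (2) = 2.375;  x_2 ← (1−ω)·0.000 + ω·2.375 = 1.781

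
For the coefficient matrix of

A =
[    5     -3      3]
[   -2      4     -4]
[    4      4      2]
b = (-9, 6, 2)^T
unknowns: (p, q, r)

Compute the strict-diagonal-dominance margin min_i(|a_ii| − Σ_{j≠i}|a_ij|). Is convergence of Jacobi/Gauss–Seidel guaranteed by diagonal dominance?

-6

row 1: |5| − (3+3) = -1
row 2: |4| − (2+4) = -2
row 3: |2| − (4+4) = -6
minimum over rows = -6 → not strictly diagonally dominant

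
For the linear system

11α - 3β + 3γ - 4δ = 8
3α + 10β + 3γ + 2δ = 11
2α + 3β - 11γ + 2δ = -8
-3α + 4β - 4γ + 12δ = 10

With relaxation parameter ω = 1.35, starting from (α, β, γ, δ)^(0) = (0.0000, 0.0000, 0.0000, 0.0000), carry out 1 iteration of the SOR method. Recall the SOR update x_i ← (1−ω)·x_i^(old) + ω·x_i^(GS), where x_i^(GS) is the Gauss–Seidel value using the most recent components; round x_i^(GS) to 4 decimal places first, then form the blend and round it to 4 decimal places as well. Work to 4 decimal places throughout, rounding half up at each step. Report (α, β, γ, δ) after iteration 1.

(0.9819, 1.0873, 1.6231, 1.6975)

Iteration 1:
  α: GS value = (8 - (-3)·0.0000 - (3)·0.0000 - (-4)·0.0000) / (11) = 0.7273;  α ← (1−ω)·0.0000 + ω·0.7273 = 0.9819
  β: GS value = (11 - (3)·0.9819 - (3)·0.0000 - (2)·0.0000) / (10) = 0.8054;  β ← (1−ω)·0.0000 + ω·0.8054 = 1.0873
  γ: GS value = (-8 - (2)·0.9819 - (3)·1.0873 - (2)·0.0000) / (-11) = 1.2023;  γ ← (1−ω)·0.0000 + ω·1.2023 = 1.6231
  δ: GS value = (10 - (-3)·0.9819 - (4)·1.0873 - (-4)·1.6231) / (12) = 1.2574;  δ ← (1−ω)·0.0000 + ω·1.2574 = 1.6975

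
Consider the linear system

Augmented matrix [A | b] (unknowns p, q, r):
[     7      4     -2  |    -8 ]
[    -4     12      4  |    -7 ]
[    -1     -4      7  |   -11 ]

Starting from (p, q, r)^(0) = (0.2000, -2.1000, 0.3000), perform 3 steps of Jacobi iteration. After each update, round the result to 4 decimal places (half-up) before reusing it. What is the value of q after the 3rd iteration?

Iteration 1:
  p = (-8 - (4)·-2.1000 - (-2)·0.3000) / (7) = 0.1429
  q = (-7 - (-4)·0.2000 - (4)·0.3000) / (12) = -0.6167
  r = (-11 - (-1)·0.2000 - (-4)·-2.1000) / (7) = -2.7429
Iteration 2:
  p = (-8 - (4)·-0.6167 - (-2)·-2.7429) / (7) = -1.5741
  q = (-7 - (-4)·0.1429 - (4)·-2.7429) / (12) = 0.3786
  r = (-11 - (-1)·0.1429 - (-4)·-0.6167) / (7) = -1.9034
Iteration 3:
  p = (-8 - (4)·0.3786 - (-2)·-1.9034) / (7) = -1.9030
  q = (-7 - (-4)·-1.5741 - (4)·-1.9034) / (12) = -0.4736
  r = (-11 - (-1)·-1.5741 - (-4)·0.3786) / (7) = -1.5800

-0.4736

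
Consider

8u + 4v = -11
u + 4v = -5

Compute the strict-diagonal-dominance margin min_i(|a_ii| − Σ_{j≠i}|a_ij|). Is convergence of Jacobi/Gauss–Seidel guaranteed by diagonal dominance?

3

row 1: |8| − (4) = 4
row 2: |4| − (1) = 3
minimum over rows = 3 → strictly diagonally dominant (convergence guaranteed)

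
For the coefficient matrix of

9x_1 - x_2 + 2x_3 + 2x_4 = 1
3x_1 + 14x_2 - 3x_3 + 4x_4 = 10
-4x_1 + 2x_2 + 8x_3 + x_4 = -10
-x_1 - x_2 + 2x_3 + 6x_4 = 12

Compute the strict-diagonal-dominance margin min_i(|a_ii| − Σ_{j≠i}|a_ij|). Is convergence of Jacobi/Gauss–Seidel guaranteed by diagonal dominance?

row 1: |9| − (1+2+2) = 4
row 2: |14| − (3+3+4) = 4
row 3: |8| − (4+2+1) = 1
row 4: |6| − (1+1+2) = 2
minimum over rows = 1 → strictly diagonally dominant (convergence guaranteed)

1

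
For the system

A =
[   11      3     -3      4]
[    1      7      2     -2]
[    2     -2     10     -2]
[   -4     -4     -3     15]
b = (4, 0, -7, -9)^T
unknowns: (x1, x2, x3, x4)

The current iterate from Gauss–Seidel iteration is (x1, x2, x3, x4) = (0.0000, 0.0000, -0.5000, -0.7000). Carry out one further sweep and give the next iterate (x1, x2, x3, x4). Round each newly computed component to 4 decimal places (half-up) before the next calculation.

One sweep:
  x1 = (4 - (3)·0.0000 - (-3)·-0.5000 - (4)·-0.7000) / (11) = 0.4818
  x2 = (0 - (1)·0.4818 - (2)·-0.5000 - (-2)·-0.7000) / (7) = -0.1260
  x3 = (-7 - (2)·0.4818 - (-2)·-0.1260 - (-2)·-0.7000) / (10) = -0.9616
  x4 = (-9 - (-4)·0.4818 - (-4)·-0.1260 - (-3)·-0.9616) / (15) = -0.6974

(0.4818, -0.1260, -0.9616, -0.6974)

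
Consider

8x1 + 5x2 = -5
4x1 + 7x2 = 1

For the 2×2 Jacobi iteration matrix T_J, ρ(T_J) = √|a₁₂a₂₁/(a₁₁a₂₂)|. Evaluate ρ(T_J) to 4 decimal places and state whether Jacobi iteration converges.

0.5976

a₁₂a₂₁/(a₁₁a₂₂) = (5)·(4) / ((8)·(7)) = 0.357143
ρ = √|0.357143| = √0.357143 = 0.5976
ρ < 1, so Jacobi converges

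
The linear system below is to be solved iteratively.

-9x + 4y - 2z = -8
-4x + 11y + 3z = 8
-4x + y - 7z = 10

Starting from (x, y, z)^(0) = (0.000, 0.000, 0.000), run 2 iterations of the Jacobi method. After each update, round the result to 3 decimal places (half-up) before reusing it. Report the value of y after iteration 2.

Iteration 1:
  x = (-8 - (4)·0.000 - (-2)·0.000) / (-9) = 0.889
  y = (8 - (-4)·0.000 - (3)·0.000) / (11) = 0.727
  z = (10 - (-4)·0.000 - (1)·0.000) / (-7) = -1.429
Iteration 2:
  x = (-8 - (4)·0.727 - (-2)·-1.429) / (-9) = 1.530
  y = (8 - (-4)·0.889 - (3)·-1.429) / (11) = 1.440
  z = (10 - (-4)·0.889 - (1)·0.727) / (-7) = -1.833

1.440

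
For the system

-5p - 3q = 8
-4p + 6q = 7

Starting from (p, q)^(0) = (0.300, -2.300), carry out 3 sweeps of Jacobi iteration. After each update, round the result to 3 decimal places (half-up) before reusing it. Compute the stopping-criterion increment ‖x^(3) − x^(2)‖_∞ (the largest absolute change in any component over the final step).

Iteration 1:
  p = (8 - (-3)·-2.300) / (-5) = -0.220
  q = (7 - (-4)·0.300) / (6) = 1.367
Iteration 2:
  p = (8 - (-3)·1.367) / (-5) = -2.420
  q = (7 - (-4)·-0.220) / (6) = 1.020
Iteration 3:
  p = (8 - (-3)·1.020) / (-5) = -2.212
  q = (7 - (-4)·-2.420) / (6) = -0.447
Change: (0.208, -1.467) → max |·| = 1.467

1.467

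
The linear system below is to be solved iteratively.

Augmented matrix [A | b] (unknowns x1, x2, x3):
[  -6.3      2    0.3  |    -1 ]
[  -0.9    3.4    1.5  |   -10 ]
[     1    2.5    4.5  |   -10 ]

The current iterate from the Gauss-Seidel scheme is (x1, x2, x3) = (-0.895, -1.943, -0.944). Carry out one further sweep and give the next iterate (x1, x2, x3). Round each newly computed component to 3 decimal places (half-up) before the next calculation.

One sweep:
  x1 = (-1 - (2)·-1.943 - (0.3)·-0.944) / (-6.3) = -0.503
  x2 = (-10 - (-0.9)·-0.503 - (1.5)·-0.944) / (3.4) = -2.658
  x3 = (-10 - (1)·-0.503 - (2.5)·-2.658) / (4.5) = -0.634

(-0.503, -2.658, -0.634)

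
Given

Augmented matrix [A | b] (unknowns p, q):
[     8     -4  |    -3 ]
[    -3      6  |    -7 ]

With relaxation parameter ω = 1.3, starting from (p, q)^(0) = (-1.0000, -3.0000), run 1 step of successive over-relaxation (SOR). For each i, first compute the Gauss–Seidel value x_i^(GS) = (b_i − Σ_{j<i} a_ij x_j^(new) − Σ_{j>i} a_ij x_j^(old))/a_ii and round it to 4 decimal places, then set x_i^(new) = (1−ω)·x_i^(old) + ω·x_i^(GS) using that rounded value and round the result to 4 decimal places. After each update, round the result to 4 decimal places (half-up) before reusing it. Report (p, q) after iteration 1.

Iteration 1:
  p: GS value = (-3 - (-4)·-3.0000) / (8) = -1.8750;  p ← (1−ω)·-1.0000 + ω·-1.8750 = -2.1375
  q: GS value = (-7 - (-3)·-2.1375) / (6) = -2.2354;  q ← (1−ω)·-3.0000 + ω·-2.2354 = -2.0060

(-2.1375, -2.0060)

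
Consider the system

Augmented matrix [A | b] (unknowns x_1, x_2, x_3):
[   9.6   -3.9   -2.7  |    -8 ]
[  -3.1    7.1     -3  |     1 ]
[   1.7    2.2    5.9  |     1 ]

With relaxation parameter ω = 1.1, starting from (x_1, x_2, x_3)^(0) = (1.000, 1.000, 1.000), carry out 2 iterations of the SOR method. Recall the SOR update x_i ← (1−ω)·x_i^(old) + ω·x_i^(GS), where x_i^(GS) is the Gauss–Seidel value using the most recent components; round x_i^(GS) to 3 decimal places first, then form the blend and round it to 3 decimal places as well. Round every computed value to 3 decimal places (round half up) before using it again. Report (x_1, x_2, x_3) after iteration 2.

(-0.712, -0.223, 0.503)

Iteration 1:
  x_1: GS value = (-8 - (-3.9)·1.000 - (-2.7)·1.000) / (9.6) = -0.146;  x_1 ← (1−ω)·1.000 + ω·-0.146 = -0.261
  x_2: GS value = (1 - (-3.1)·-0.261 - (-3)·1.000) / (7.1) = 0.449;  x_2 ← (1−ω)·1.000 + ω·0.449 = 0.394
  x_3: GS value = (1 - (1.7)·-0.261 - (2.2)·0.394) / (5.9) = 0.098;  x_3 ← (1−ω)·1.000 + ω·0.098 = 0.008
Iteration 2:
  x_1: GS value = (-8 - (-3.9)·0.394 - (-2.7)·0.008) / (9.6) = -0.671;  x_1 ← (1−ω)·-0.261 + ω·-0.671 = -0.712
  x_2: GS value = (1 - (-3.1)·-0.712 - (-3)·0.008) / (7.1) = -0.167;  x_2 ← (1−ω)·0.394 + ω·-0.167 = -0.223
  x_3: GS value = (1 - (1.7)·-0.712 - (2.2)·-0.223) / (5.9) = 0.458;  x_3 ← (1−ω)·0.008 + ω·0.458 = 0.503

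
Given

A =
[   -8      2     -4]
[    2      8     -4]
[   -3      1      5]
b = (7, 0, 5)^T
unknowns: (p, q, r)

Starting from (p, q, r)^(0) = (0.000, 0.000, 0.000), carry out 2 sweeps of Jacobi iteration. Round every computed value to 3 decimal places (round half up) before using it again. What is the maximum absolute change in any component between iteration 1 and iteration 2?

Iteration 1:
  p = (7 - (2)·0.000 - (-4)·0.000) / (-8) = -0.875
  q = (0 - (2)·0.000 - (-4)·0.000) / (8) = 0.000
  r = (5 - (-3)·0.000 - (1)·0.000) / (5) = 1.000
Iteration 2:
  p = (7 - (2)·0.000 - (-4)·1.000) / (-8) = -1.375
  q = (0 - (2)·-0.875 - (-4)·1.000) / (8) = 0.719
  r = (5 - (-3)·-0.875 - (1)·0.000) / (5) = 0.475
Change: (-0.500, 0.719, -0.525) → max |·| = 0.719

0.719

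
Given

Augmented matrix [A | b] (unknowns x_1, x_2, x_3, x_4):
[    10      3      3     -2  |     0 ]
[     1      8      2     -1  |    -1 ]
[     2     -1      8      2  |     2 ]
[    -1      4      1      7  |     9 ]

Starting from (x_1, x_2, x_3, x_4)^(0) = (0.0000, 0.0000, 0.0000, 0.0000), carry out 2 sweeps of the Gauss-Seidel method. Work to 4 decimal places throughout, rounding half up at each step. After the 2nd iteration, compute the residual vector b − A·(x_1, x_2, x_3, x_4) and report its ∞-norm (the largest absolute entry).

0.9895

Iteration 1:
  x_1 = (0 - (3)·0.0000 - (3)·0.0000 - (-2)·0.0000) / (10) = 0.0000
  x_2 = (-1 - (1)·0.0000 - (2)·0.0000 - (-1)·0.0000) / (8) = -0.1250
  x_3 = (2 - (2)·0.0000 - (-1)·-0.1250 - (2)·0.0000) / (8) = 0.2344
  x_4 = (9 - (-1)·0.0000 - (4)·-0.1250 - (1)·0.2344) / (7) = 1.3237
Iteration 2:
  x_1 = (0 - (3)·-0.1250 - (3)·0.2344 - (-2)·1.3237) / (10) = 0.2319
  x_2 = (-1 - (1)·0.2319 - (2)·0.2344 - (-1)·1.3237) / (8) = -0.0471
  x_3 = (2 - (2)·0.2319 - (-1)·-0.0471 - (2)·1.3237) / (8) = -0.1448
  x_4 = (9 - (-1)·0.2319 - (4)·-0.0471 - (1)·-0.1448) / (7) = 1.3664
Residual b − A·x = (0.9895, 0.8009, -0.0853, 0.0003); ∞-norm = 0.9895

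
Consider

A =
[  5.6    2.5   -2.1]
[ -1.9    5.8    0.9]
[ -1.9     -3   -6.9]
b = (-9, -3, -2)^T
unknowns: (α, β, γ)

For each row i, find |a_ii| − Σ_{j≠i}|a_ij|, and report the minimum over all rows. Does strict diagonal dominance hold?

row 1: |5.6| − (2.5+2.1) = 1
row 2: |5.8| − (1.9+0.9) = 3
row 3: |-6.9| − (1.9+3) = 2
minimum over rows = 1 → strictly diagonally dominant (convergence guaranteed)

1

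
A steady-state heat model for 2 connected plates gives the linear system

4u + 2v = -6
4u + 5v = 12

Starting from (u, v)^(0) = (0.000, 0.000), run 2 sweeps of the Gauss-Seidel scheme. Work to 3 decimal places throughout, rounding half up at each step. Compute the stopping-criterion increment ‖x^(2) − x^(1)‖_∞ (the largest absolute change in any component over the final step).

1.800

Iteration 1:
  u = (-6 - (2)·0.000) / (4) = -1.500
  v = (12 - (4)·-1.500) / (5) = 3.600
Iteration 2:
  u = (-6 - (2)·3.600) / (4) = -3.300
  v = (12 - (4)·-3.300) / (5) = 5.040
Change: (-1.800, 1.440) → max |·| = 1.800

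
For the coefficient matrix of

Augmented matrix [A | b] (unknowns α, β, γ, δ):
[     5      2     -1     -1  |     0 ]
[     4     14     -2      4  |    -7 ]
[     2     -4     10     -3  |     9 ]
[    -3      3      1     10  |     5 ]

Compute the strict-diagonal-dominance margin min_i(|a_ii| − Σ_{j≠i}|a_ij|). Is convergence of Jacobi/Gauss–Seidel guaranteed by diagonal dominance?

1

row 1: |5| − (2+1+1) = 1
row 2: |14| − (4+2+4) = 4
row 3: |10| − (2+4+3) = 1
row 4: |10| − (3+3+1) = 3
minimum over rows = 1 → strictly diagonally dominant (convergence guaranteed)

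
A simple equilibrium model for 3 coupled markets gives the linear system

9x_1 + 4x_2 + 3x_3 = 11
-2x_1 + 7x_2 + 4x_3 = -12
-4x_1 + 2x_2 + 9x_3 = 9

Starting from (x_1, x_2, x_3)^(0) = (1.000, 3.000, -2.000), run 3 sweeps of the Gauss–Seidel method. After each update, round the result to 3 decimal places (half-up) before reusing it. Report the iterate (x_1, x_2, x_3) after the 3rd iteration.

Iteration 1:
  x_1 = (11 - (4)·3.000 - (3)·-2.000) / (9) = 0.556
  x_2 = (-12 - (-2)·0.556 - (4)·-2.000) / (7) = -0.413
  x_3 = (9 - (-4)·0.556 - (2)·-0.413) / (9) = 1.339
Iteration 2:
  x_1 = (11 - (4)·-0.413 - (3)·1.339) / (9) = 0.959
  x_2 = (-12 - (-2)·0.959 - (4)·1.339) / (7) = -2.205
  x_3 = (9 - (-4)·0.959 - (2)·-2.205) / (9) = 1.916
Iteration 3:
  x_1 = (11 - (4)·-2.205 - (3)·1.916) / (9) = 1.564
  x_2 = (-12 - (-2)·1.564 - (4)·1.916) / (7) = -2.362
  x_3 = (9 - (-4)·1.564 - (2)·-2.362) / (9) = 2.220

(1.564, -2.362, 2.220)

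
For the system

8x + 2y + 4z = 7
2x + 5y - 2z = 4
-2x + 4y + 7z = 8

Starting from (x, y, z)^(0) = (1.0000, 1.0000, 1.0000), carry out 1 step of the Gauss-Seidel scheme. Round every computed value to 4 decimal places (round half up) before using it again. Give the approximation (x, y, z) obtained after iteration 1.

Iteration 1:
  x = (7 - (2)·1.0000 - (4)·1.0000) / (8) = 0.1250
  y = (4 - (2)·0.1250 - (-2)·1.0000) / (5) = 1.1500
  z = (8 - (-2)·0.1250 - (4)·1.1500) / (7) = 0.5214

(0.1250, 1.1500, 0.5214)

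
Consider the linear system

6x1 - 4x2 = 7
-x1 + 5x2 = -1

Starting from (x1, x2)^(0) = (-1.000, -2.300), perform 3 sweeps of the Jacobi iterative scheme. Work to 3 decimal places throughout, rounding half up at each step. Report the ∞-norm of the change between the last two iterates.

Iteration 1:
  x1 = (7 - (-4)·-2.300) / (6) = -0.367
  x2 = (-1 - (-1)·-1.000) / (5) = -0.400
Iteration 2:
  x1 = (7 - (-4)·-0.400) / (6) = 0.900
  x2 = (-1 - (-1)·-0.367) / (5) = -0.273
Iteration 3:
  x1 = (7 - (-4)·-0.273) / (6) = 0.985
  x2 = (-1 - (-1)·0.900) / (5) = -0.020
Change: (0.085, 0.253) → max |·| = 0.253

0.253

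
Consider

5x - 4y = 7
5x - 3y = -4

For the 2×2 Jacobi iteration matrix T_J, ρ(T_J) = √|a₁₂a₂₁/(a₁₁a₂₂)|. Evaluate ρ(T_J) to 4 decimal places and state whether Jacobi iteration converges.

1.1547

a₁₂a₂₁/(a₁₁a₂₂) = (-4)·(5) / ((5)·(-3)) = 1.333333
ρ = √|1.333333| = √1.333333 = 1.1547
ρ > 1, so Jacobi diverges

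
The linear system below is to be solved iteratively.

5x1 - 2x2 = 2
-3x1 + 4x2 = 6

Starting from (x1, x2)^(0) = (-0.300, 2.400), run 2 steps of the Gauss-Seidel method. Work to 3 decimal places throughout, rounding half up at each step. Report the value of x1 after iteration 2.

1.408

Iteration 1:
  x1 = (2 - (-2)·2.400) / (5) = 1.360
  x2 = (6 - (-3)·1.360) / (4) = 2.520
Iteration 2:
  x1 = (2 - (-2)·2.520) / (5) = 1.408
  x2 = (6 - (-3)·1.408) / (4) = 2.556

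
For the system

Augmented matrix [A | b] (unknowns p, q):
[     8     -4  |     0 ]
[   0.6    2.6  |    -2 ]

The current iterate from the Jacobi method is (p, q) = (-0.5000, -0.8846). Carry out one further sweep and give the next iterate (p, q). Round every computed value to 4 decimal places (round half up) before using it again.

One sweep:
  p = (0 - (-4)·-0.8846) / (8) = -0.4423
  q = (-2 - (0.6)·-0.5000) / (2.6) = -0.6538

(-0.4423, -0.6538)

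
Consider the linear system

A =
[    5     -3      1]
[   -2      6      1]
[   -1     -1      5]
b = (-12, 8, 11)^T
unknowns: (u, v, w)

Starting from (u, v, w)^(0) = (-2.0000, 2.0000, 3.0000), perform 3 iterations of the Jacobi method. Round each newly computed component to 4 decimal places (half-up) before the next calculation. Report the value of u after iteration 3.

-2.5546

Iteration 1:
  u = (-12 - (-3)·2.0000 - (1)·3.0000) / (5) = -1.8000
  v = (8 - (-2)·-2.0000 - (1)·3.0000) / (6) = 0.1667
  w = (11 - (-1)·-2.0000 - (-1)·2.0000) / (5) = 2.2000
Iteration 2:
  u = (-12 - (-3)·0.1667 - (1)·2.2000) / (5) = -2.7400
  v = (8 - (-2)·-1.8000 - (1)·2.2000) / (6) = 0.3667
  w = (11 - (-1)·-1.8000 - (-1)·0.1667) / (5) = 1.8733
Iteration 3:
  u = (-12 - (-3)·0.3667 - (1)·1.8733) / (5) = -2.5546
  v = (8 - (-2)·-2.7400 - (1)·1.8733) / (6) = 0.1078
  w = (11 - (-1)·-2.7400 - (-1)·0.3667) / (5) = 1.7253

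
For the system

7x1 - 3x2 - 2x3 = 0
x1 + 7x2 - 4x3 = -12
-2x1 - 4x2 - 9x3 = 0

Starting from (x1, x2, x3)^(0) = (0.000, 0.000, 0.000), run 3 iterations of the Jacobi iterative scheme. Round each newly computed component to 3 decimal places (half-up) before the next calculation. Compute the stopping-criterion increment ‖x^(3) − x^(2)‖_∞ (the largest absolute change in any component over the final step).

0.540

Iteration 1:
  x1 = (0 - (-3)·0.000 - (-2)·0.000) / (7) = 0.000
  x2 = (-12 - (1)·0.000 - (-4)·0.000) / (7) = -1.714
  x3 = (0 - (-2)·0.000 - (-4)·0.000) / (-9) = 0.000
Iteration 2:
  x1 = (0 - (-3)·-1.714 - (-2)·0.000) / (7) = -0.735
  x2 = (-12 - (1)·0.000 - (-4)·0.000) / (7) = -1.714
  x3 = (0 - (-2)·0.000 - (-4)·-1.714) / (-9) = 0.762
Iteration 3:
  x1 = (0 - (-3)·-1.714 - (-2)·0.762) / (7) = -0.517
  x2 = (-12 - (1)·-0.735 - (-4)·0.762) / (7) = -1.174
  x3 = (0 - (-2)·-0.735 - (-4)·-1.714) / (-9) = 0.925
Change: (0.218, 0.540, 0.163) → max |·| = 0.540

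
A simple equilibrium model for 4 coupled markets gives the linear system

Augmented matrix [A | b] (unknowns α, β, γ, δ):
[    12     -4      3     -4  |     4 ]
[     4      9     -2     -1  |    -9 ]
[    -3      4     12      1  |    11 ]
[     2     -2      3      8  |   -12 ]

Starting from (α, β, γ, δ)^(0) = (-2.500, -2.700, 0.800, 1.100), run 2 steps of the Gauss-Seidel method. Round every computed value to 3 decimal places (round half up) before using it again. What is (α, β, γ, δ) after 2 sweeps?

Iteration 1:
  α = (4 - (-4)·-2.700 - (3)·0.800 - (-4)·1.100) / (12) = -0.400
  β = (-9 - (4)·-0.400 - (-2)·0.800 - (-1)·1.100) / (9) = -0.522
  γ = (11 - (-3)·-0.400 - (4)·-0.522 - (1)·1.100) / (12) = 0.899
  δ = (-12 - (2)·-0.400 - (-2)·-0.522 - (3)·0.899) / (8) = -1.868
Iteration 2:
  α = (4 - (-4)·-0.522 - (3)·0.899 - (-4)·-1.868) / (12) = -0.688
  β = (-9 - (4)·-0.688 - (-2)·0.899 - (-1)·-1.868) / (9) = -0.702
  γ = (11 - (-3)·-0.688 - (4)·-0.702 - (1)·-1.868) / (12) = 1.134
  δ = (-12 - (2)·-0.688 - (-2)·-0.702 - (3)·1.134) / (8) = -1.929

(-0.688, -0.702, 1.134, -1.929)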